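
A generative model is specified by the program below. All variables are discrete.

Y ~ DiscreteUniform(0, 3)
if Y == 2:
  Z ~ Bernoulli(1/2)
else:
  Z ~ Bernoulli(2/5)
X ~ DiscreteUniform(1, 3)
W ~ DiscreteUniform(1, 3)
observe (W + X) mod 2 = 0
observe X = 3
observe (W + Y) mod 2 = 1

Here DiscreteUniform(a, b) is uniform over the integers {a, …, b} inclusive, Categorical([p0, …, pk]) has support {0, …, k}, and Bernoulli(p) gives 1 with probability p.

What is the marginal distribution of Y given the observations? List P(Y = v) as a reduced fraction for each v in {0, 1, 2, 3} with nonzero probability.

P(Y=0) = 1/2, P(Y=2) = 1/2

Enumerate traces; 8 have nonzero weight after conditioning:
  (Y=0, Z=0, X=3, W=1) weight 1/60
  (Y=0, Z=0, X=3, W=3) weight 1/60
  (Y=0, Z=1, X=3, W=1) weight 1/90
  (Y=0, Z=1, X=3, W=3) weight 1/90
  (Y=2, Z=0, X=3, W=1) weight 1/72
  (Y=2, Z=0, X=3, W=3) weight 1/72
  (Y=2, Z=1, X=3, W=1) weight 1/72
  (Y=2, Z=1, X=3, W=3) weight 1/72
Group by Y:
  weight(Y=0) = 1/18
  weight(Y=2) = 1/18
Total weight = 1/18 + 1/18 = 1/9
P(Y=0 | obs) = 1/18 / 1/9 = 1/2
P(Y=2 | obs) = 1/18 / 1/9 = 1/2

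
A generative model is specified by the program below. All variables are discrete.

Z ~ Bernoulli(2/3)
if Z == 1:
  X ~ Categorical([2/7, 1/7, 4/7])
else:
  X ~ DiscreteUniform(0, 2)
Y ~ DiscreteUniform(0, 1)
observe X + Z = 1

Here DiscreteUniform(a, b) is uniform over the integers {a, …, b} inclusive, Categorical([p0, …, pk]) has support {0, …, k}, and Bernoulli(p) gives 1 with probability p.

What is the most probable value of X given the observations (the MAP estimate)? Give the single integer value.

argmax_v P(X = v | obs) = 0

Enumerate traces; 4 have nonzero weight after conditioning:
  (Z=0, X=1, Y=0) weight 1/18
  (Z=0, X=1, Y=1) weight 1/18
  (Z=1, X=0, Y=0) weight 2/21
  (Z=1, X=0, Y=1) weight 2/21
Group by X:
  weight(X=0) = 4/21
  weight(X=1) = 1/9
Total weight = 4/21 + 1/9 = 19/63
P(X=0 | obs) = 4/21 / 19/63 = 12/19
P(X=1 | obs) = 1/9 / 19/63 = 7/19
argmax = 0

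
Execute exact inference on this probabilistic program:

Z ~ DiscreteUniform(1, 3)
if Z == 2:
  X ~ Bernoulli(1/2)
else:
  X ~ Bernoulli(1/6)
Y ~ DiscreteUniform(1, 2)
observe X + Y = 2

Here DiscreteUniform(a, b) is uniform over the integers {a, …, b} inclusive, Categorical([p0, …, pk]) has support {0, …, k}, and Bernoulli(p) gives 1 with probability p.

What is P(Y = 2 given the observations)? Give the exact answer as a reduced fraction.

Enumerate traces; 6 have nonzero weight after conditioning:
  (Z=1, X=0, Y=2) weight 5/36
  (Z=1, X=1, Y=1) weight 1/36
  (Z=2, X=0, Y=2) weight 1/12
  (Z=2, X=1, Y=1) weight 1/12
  (Z=3, X=0, Y=2) weight 5/36
  (Z=3, X=1, Y=1) weight 1/36
Group by Y:
  weight(Y=1) = 5/36
  weight(Y=2) = 13/36
Total weight = 5/36 + 13/36 = 1/2
P(Y=1 | obs) = 5/36 / 1/2 = 5/18
P(Y=2 | obs) = 13/36 / 1/2 = 13/18

P(Y = 2 | obs) = 13/18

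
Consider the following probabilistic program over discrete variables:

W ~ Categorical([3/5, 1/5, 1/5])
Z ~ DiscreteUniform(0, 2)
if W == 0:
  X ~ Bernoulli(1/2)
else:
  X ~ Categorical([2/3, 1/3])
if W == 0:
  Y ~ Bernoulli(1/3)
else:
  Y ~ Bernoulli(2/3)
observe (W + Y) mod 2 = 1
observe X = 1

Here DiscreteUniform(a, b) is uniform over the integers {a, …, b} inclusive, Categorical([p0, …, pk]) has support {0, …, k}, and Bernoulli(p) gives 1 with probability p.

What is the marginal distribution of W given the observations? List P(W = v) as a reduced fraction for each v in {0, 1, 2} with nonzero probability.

P(W=0) = 3/5, P(W=1) = 2/15, P(W=2) = 4/15

Enumerate traces; 9 have nonzero weight after conditioning:
  (W=0, Z=0, X=1, Y=1) weight 1/30
  (W=0, Z=1, X=1, Y=1) weight 1/30
  (W=0, Z=2, X=1, Y=1) weight 1/30
  (W=1, Z=0, X=1, Y=0) weight 1/135
  (W=1, Z=1, X=1, Y=0) weight 1/135
  (W=1, Z=2, X=1, Y=0) weight 1/135
  (W=2, Z=0, X=1, Y=1) weight 2/135
  (W=2, Z=1, X=1, Y=1) weight 2/135
  … 1 more
Group by W:
  weight(W=0) = 1/10
  weight(W=1) = 1/45
  weight(W=2) = 2/45
Total weight = 1/10 + 1/45 + 2/45 = 1/6
P(W=0 | obs) = 1/10 / 1/6 = 3/5
P(W=1 | obs) = 1/45 / 1/6 = 2/15
P(W=2 | obs) = 2/45 / 1/6 = 4/15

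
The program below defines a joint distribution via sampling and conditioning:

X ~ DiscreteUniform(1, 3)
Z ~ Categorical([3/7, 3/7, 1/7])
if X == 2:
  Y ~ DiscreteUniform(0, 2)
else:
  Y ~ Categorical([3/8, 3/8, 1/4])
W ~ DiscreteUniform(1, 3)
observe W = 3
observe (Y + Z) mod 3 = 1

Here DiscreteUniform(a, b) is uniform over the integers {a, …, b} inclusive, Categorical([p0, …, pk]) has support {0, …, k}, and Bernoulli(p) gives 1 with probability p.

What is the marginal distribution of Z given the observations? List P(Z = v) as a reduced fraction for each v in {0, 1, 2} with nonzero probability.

Enumerate traces; 9 have nonzero weight after conditioning:
  (X=1, Z=0, Y=1, W=3) weight 1/56
  (X=1, Z=1, Y=0, W=3) weight 1/56
  (X=1, Z=2, Y=2, W=3) weight 1/252
  (X=2, Z=0, Y=1, W=3) weight 1/63
  (X=2, Z=1, Y=0, W=3) weight 1/63
  (X=2, Z=2, Y=2, W=3) weight 1/189
  (X=3, Z=0, Y=1, W=3) weight 1/56
  (X=3, Z=1, Y=0, W=3) weight 1/56
  … 1 more
Group by Z:
  weight(Z=0) = 13/252
  weight(Z=1) = 13/252
  weight(Z=2) = 5/378
Total weight = 13/252 + 13/252 + 5/378 = 22/189
P(Z=0 | obs) = 13/252 / 22/189 = 39/88
P(Z=1 | obs) = 13/252 / 22/189 = 39/88
P(Z=2 | obs) = 5/378 / 22/189 = 5/44

P(Z=0) = 39/88, P(Z=1) = 39/88, P(Z=2) = 5/44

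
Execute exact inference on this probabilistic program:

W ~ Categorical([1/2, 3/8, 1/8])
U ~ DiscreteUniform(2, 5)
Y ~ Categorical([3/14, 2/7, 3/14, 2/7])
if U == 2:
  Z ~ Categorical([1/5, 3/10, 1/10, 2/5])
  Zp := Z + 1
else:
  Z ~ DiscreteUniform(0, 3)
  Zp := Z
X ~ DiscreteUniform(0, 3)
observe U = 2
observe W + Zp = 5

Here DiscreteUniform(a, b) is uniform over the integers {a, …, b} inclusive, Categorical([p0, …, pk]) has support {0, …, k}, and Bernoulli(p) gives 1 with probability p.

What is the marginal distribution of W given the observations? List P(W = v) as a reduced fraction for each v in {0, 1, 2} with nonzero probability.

Enumerate traces; 32 have nonzero weight after conditioning:
  (W=1, U=2, Y=0, Z=3, X=0) weight 9/4480
  (W=1, U=2, Y=0, Z=3, X=1) weight 9/4480
  (W=1, U=2, Y=0, Z=3, X=2) weight 9/4480
  (W=1, U=2, Y=0, Z=3, X=3) weight 9/4480
  (W=1, U=2, Y=1, Z=3, X=0) weight 3/1120
  (W=1, U=2, Y=1, Z=3, X=1) weight 3/1120
  (W=1, U=2, Y=1, Z=3, X=2) weight 3/1120
  (W=1, U=2, Y=1, Z=3, X=3) weight 3/1120
  (W=2, U=2, Y=0, Z=2, X=0) weight 3/17920
  … 23 more
Group by W:
  weight(W=1) = 3/80
  weight(W=2) = 1/320
Total weight = 3/80 + 1/320 = 13/320
P(W=1 | obs) = 3/80 / 13/320 = 12/13
P(W=2 | obs) = 1/320 / 13/320 = 1/13

P(W=1) = 12/13, P(W=2) = 1/13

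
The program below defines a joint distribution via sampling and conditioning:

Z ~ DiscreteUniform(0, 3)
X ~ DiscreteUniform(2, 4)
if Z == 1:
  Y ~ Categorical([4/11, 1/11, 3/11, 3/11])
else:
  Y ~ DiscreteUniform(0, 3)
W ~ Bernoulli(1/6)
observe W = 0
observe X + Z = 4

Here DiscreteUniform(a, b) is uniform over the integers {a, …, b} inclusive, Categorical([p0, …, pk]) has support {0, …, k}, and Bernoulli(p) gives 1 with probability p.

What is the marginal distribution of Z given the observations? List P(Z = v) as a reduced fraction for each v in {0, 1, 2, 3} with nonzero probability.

Enumerate traces; 12 have nonzero weight after conditioning:
  (Z=0, X=4, Y=0, W=0) weight 5/288
  (Z=0, X=4, Y=1, W=0) weight 5/288
  (Z=0, X=4, Y=2, W=0) weight 5/288
  (Z=0, X=4, Y=3, W=0) weight 5/288
  (Z=1, X=3, Y=0, W=0) weight 5/198
  (Z=1, X=3, Y=1, W=0) weight 5/792
  (Z=1, X=3, Y=2, W=0) weight 5/264
  (Z=1, X=3, Y=3, W=0) weight 5/264
  (Z=2, X=2, Y=0, W=0) weight 5/288
  … 3 more
Group by Z:
  weight(Z=0) = 5/72
  weight(Z=1) = 5/72
  weight(Z=2) = 5/72
Total weight = 5/72 + 5/72 + 5/72 = 5/24
P(Z=0 | obs) = 5/72 / 5/24 = 1/3
P(Z=1 | obs) = 5/72 / 5/24 = 1/3
P(Z=2 | obs) = 5/72 / 5/24 = 1/3

P(Z=0) = 1/3, P(Z=1) = 1/3, P(Z=2) = 1/3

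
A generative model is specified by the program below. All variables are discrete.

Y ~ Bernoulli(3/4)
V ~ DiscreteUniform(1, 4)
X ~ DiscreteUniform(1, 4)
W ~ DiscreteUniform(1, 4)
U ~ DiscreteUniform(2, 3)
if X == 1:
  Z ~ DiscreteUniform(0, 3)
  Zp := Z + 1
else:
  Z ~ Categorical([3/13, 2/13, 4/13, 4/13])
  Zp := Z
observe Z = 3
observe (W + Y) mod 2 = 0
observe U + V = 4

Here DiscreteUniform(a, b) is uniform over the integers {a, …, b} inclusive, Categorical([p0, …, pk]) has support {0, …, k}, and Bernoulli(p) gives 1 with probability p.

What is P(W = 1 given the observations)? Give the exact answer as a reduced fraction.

Enumerate traces; 32 have nonzero weight after conditioning:
  (Y=0, V=1, X=1, W=2, U=3, Z=3) weight 1/2048
  (Y=0, V=1, X=1, W=4, U=3, Z=3) weight 1/2048
  (Y=0, V=1, X=2, W=2, U=3, Z=3) weight 1/1664
  (Y=0, V=1, X=2, W=4, U=3, Z=3) weight 1/1664
  (Y=0, V=1, X=3, W=2, U=3, Z=3) weight 1/1664
  (Y=0, V=1, X=3, W=4, U=3, Z=3) weight 1/1664
  (Y=0, V=1, X=4, W=2, U=3, Z=3) weight 1/1664
  (Y=0, V=1, X=4, W=4, U=3, Z=3) weight 1/1664
  (Y=1, V=1, X=1, W=1, U=3, Z=3) weight 3/2048
  (Y=1, V=1, X=1, W=3, U=3, Z=3) weight 3/2048
  … 22 more
Group by W:
  weight(W=1) = 183/13312
  weight(W=2) = 61/13312
  weight(W=3) = 183/13312
  weight(W=4) = 61/13312
Total weight = 183/13312 + 61/13312 + 183/13312 + 61/13312 = 61/1664
P(W=1 | obs) = 183/13312 / 61/1664 = 3/8
P(W=2 | obs) = 61/13312 / 61/1664 = 1/8
P(W=3 | obs) = 183/13312 / 61/1664 = 3/8
P(W=4 | obs) = 61/13312 / 61/1664 = 1/8

P(W = 1 | obs) = 3/8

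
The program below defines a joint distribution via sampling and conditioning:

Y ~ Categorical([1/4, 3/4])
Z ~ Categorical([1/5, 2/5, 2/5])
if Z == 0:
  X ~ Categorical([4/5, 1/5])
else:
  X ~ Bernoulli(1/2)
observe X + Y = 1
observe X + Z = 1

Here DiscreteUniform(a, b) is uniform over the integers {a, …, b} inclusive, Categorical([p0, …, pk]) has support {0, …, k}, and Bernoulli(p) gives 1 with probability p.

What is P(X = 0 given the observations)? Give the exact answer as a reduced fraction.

P(X = 0 | obs) = 15/16

Enumerate traces; 2 have nonzero weight after conditioning:
  (Y=0, Z=0, X=1) weight 1/100
  (Y=1, Z=1, X=0) weight 3/20
Group by X:
  weight(X=0) = 3/20
  weight(X=1) = 1/100
Total weight = 3/20 + 1/100 = 4/25
P(X=0 | obs) = 3/20 / 4/25 = 15/16
P(X=1 | obs) = 1/100 / 4/25 = 1/16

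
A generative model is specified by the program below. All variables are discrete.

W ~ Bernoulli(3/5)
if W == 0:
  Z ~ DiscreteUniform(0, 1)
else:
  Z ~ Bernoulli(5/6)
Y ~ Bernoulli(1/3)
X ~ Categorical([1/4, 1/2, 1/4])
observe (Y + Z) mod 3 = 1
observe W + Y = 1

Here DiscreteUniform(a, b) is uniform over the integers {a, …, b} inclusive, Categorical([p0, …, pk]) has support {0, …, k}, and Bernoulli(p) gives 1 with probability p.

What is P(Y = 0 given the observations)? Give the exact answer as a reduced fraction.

P(Y = 0 | obs) = 5/6

Enumerate traces; 6 have nonzero weight after conditioning:
  (W=0, Z=0, Y=1, X=0) weight 1/60
  (W=0, Z=0, Y=1, X=1) weight 1/30
  (W=0, Z=0, Y=1, X=2) weight 1/60
  (W=1, Z=1, Y=0, X=0) weight 1/12
  (W=1, Z=1, Y=0, X=1) weight 1/6
  (W=1, Z=1, Y=0, X=2) weight 1/12
Group by Y:
  weight(Y=0) = 1/3
  weight(Y=1) = 1/15
Total weight = 1/3 + 1/15 = 2/5
P(Y=0 | obs) = 1/3 / 2/5 = 5/6
P(Y=1 | obs) = 1/15 / 2/5 = 1/6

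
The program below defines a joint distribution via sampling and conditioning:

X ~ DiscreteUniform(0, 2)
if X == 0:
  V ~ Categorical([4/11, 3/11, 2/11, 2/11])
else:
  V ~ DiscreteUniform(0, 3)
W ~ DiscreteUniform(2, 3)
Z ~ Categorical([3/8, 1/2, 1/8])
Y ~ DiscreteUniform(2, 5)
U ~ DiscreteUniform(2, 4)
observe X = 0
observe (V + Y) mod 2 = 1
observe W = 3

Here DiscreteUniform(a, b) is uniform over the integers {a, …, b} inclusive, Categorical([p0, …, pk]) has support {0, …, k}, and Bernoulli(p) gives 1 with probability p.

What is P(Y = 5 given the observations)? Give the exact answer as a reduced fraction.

Enumerate traces; 72 have nonzero weight after conditioning:
  (X=0, V=0, W=3, Z=0, Y=3, U=2) weight 1/528
  (X=0, V=0, W=3, Z=0, Y=3, U=3) weight 1/528
  (X=0, V=0, W=3, Z=0, Y=3, U=4) weight 1/528
  (X=0, V=0, W=3, Z=0, Y=5, U=2) weight 1/528
  (X=0, V=0, W=3, Z=0, Y=5, U=3) weight 1/528
  (X=0, V=0, W=3, Z=0, Y=5, U=4) weight 1/528
  (X=0, V=0, W=3, Z=1, Y=3, U=2) weight 1/396
  (X=0, V=0, W=3, Z=1, Y=3, U=3) weight 1/396
  (X=0, V=1, W=3, Z=0, Y=2, U=2) weight 1/704
  (X=0, V=1, W=3, Z=0, Y=4, U=2) weight 1/704
  … 62 more
Group by Y:
  weight(Y=2) = 5/264
  weight(Y=3) = 1/44
  weight(Y=4) = 5/264
  weight(Y=5) = 1/44
Total weight = 5/264 + 1/44 + 5/264 + 1/44 = 1/12
P(Y=2 | obs) = 5/264 / 1/12 = 5/22
P(Y=3 | obs) = 1/44 / 1/12 = 3/11
P(Y=4 | obs) = 5/264 / 1/12 = 5/22
P(Y=5 | obs) = 1/44 / 1/12 = 3/11

P(Y = 5 | obs) = 3/11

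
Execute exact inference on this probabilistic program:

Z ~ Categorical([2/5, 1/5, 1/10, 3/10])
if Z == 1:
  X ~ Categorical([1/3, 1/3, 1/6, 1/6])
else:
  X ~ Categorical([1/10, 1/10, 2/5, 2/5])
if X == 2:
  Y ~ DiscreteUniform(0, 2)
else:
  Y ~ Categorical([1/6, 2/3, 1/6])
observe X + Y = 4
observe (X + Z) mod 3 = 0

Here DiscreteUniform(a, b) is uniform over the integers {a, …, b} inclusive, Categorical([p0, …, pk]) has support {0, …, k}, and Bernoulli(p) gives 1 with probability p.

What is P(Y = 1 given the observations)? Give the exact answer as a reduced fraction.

Enumerate traces; 3 have nonzero weight after conditioning:
  (Z=0, X=3, Y=1) weight 8/75
  (Z=1, X=2, Y=2) weight 1/90
  (Z=3, X=3, Y=1) weight 2/25
Group by Y:
  weight(Y=1) = 14/75
  weight(Y=2) = 1/90
Total weight = 14/75 + 1/90 = 89/450
P(Y=1 | obs) = 14/75 / 89/450 = 84/89
P(Y=2 | obs) = 1/90 / 89/450 = 5/89

P(Y = 1 | obs) = 84/89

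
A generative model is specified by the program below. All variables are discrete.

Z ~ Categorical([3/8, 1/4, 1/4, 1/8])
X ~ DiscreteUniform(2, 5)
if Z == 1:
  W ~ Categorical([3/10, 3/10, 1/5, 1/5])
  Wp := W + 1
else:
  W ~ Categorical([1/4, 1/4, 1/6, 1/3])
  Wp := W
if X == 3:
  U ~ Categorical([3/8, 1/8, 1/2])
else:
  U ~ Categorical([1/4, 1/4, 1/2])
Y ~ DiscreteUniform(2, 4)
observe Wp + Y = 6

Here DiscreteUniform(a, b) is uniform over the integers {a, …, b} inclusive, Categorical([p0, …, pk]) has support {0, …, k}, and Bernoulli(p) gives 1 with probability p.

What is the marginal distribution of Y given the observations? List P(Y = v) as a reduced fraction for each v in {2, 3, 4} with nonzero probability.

Enumerate traces; 108 have nonzero weight after conditioning:
  (Z=0, X=2, W=2, U=0, Y=4) weight 1/768
  (Z=0, X=2, W=2, U=1, Y=4) weight 1/768
  (Z=0, X=2, W=2, U=2, Y=4) weight 1/384
  (Z=0, X=2, W=3, U=0, Y=3) weight 1/384
  (Z=0, X=2, W=3, U=1, Y=3) weight 1/384
  (Z=0, X=2, W=3, U=2, Y=3) weight 1/192
  (Z=0, X=3, W=2, U=0, Y=4) weight 1/512
  (Z=0, X=3, W=2, U=1, Y=4) weight 1/1536
  (Z=1, X=2, W=3, U=0, Y=2) weight 1/960
  … 99 more
Group by Y:
  weight(Y=2) = 1/60
  weight(Y=3) = 1/10
  weight(Y=4) = 1/15
Total weight = 1/60 + 1/10 + 1/15 = 11/60
P(Y=2 | obs) = 1/60 / 11/60 = 1/11
P(Y=3 | obs) = 1/10 / 11/60 = 6/11
P(Y=4 | obs) = 1/15 / 11/60 = 4/11

P(Y=2) = 1/11, P(Y=3) = 6/11, P(Y=4) = 4/11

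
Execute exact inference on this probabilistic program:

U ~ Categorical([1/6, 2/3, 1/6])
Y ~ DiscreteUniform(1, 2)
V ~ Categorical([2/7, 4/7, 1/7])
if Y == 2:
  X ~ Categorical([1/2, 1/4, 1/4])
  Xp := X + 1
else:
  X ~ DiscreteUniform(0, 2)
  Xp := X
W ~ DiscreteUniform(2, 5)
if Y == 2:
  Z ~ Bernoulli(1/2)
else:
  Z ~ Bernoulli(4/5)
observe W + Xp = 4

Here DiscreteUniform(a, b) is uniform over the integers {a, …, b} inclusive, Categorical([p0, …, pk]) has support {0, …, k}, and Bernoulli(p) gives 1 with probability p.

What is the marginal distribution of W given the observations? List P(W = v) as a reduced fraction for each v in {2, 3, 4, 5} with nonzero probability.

P(W=2) = 1/3, P(W=3) = 10/21, P(W=4) = 4/21

Enumerate traces; 90 have nonzero weight after conditioning:
  (U=0, Y=1, V=0, X=0, W=4, Z=0) weight 1/2520
  (U=0, Y=1, V=0, X=0, W=4, Z=1) weight 1/630
  (U=0, Y=1, V=0, X=1, W=3, Z=0) weight 1/2520
  (U=0, Y=1, V=0, X=1, W=3, Z=1) weight 1/630
  (U=0, Y=1, V=0, X=2, W=2, Z=0) weight 1/2520
  (U=0, Y=1, V=0, X=2, W=2, Z=1) weight 1/630
  (U=0, Y=1, V=1, X=0, W=4, Z=0) weight 1/1260
  (U=0, Y=1, V=1, X=0, W=4, Z=1) weight 1/315
  … 82 more
Group by W:
  weight(W=2) = 7/96
  weight(W=3) = 5/48
  weight(W=4) = 1/24
Total weight = 7/96 + 5/48 + 1/24 = 7/32
P(W=2 | obs) = 7/96 / 7/32 = 1/3
P(W=3 | obs) = 5/48 / 7/32 = 10/21
P(W=4 | obs) = 1/24 / 7/32 = 4/21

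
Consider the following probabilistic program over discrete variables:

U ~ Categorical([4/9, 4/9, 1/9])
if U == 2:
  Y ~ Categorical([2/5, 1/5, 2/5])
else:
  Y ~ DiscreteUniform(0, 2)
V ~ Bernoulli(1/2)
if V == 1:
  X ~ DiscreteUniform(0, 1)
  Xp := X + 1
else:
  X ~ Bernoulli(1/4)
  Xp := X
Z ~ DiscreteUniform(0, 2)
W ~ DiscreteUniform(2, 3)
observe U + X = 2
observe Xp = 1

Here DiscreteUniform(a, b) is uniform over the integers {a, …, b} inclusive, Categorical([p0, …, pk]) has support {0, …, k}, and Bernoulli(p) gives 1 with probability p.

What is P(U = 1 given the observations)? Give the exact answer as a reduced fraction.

Enumerate traces; 36 have nonzero weight after conditioning:
  (U=1, Y=0, V=0, X=1, Z=0, W=2) weight 1/324
  (U=1, Y=0, V=0, X=1, Z=0, W=3) weight 1/324
  (U=1, Y=0, V=0, X=1, Z=1, W=2) weight 1/324
  (U=1, Y=0, V=0, X=1, Z=1, W=3) weight 1/324
  (U=1, Y=0, V=0, X=1, Z=2, W=2) weight 1/324
  (U=1, Y=0, V=0, X=1, Z=2, W=3) weight 1/324
  (U=1, Y=1, V=0, X=1, Z=0, W=2) weight 1/324
  (U=1, Y=1, V=0, X=1, Z=0, W=3) weight 1/324
  (U=2, Y=0, V=1, X=0, Z=0, W=2) weight 1/540
  … 27 more
Group by U:
  weight(U=1) = 1/18
  weight(U=2) = 1/36
Total weight = 1/18 + 1/36 = 1/12
P(U=1 | obs) = 1/18 / 1/12 = 2/3
P(U=2 | obs) = 1/36 / 1/12 = 1/3

P(U = 1 | obs) = 2/3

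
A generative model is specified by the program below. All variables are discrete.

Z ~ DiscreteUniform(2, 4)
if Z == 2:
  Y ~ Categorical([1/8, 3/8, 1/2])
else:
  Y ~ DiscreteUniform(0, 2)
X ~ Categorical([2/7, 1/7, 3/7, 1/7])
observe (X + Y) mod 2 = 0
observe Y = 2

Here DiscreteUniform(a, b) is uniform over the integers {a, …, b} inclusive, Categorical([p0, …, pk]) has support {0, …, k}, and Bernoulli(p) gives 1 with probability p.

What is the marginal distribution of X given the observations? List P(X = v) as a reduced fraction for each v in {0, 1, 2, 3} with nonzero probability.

Enumerate traces; 6 have nonzero weight after conditioning:
  (Z=2, Y=2, X=0) weight 1/21
  (Z=2, Y=2, X=2) weight 1/14
  (Z=3, Y=2, X=0) weight 2/63
  (Z=3, Y=2, X=2) weight 1/21
  (Z=4, Y=2, X=0) weight 2/63
  (Z=4, Y=2, X=2) weight 1/21
Group by X:
  weight(X=0) = 1/9
  weight(X=2) = 1/6
Total weight = 1/9 + 1/6 = 5/18
P(X=0 | obs) = 1/9 / 5/18 = 2/5
P(X=2 | obs) = 1/6 / 5/18 = 3/5

P(X=0) = 2/5, P(X=2) = 3/5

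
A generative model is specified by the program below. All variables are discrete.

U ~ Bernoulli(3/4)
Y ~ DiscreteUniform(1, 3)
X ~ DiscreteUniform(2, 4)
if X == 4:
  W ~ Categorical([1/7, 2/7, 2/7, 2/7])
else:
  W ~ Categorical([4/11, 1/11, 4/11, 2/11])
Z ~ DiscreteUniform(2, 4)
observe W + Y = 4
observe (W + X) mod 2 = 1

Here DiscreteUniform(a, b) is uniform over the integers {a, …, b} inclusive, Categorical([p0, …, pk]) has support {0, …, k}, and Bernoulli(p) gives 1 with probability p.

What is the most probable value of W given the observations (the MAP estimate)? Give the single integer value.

Enumerate traces; 30 have nonzero weight after conditioning:
  (U=0, Y=1, X=2, W=3, Z=2) weight 1/594
  (U=0, Y=1, X=2, W=3, Z=3) weight 1/594
  (U=0, Y=1, X=2, W=3, Z=4) weight 1/594
  (U=0, Y=1, X=4, W=3, Z=2) weight 1/378
  (U=0, Y=1, X=4, W=3, Z=3) weight 1/378
  (U=0, Y=1, X=4, W=3, Z=4) weight 1/378
  (U=0, Y=2, X=3, W=2, Z=2) weight 1/297
  (U=0, Y=2, X=3, W=2, Z=3) weight 1/297
  (U=0, Y=3, X=2, W=1, Z=2) weight 1/1188
  … 21 more
Group by W:
  weight(W=1) = 29/693
  weight(W=2) = 4/99
  weight(W=3) = 4/77
Total weight = 29/693 + 4/99 + 4/77 = 31/231
P(W=1 | obs) = 29/693 / 31/231 = 29/93
P(W=2 | obs) = 4/99 / 31/231 = 28/93
P(W=3 | obs) = 4/77 / 31/231 = 12/31
argmax = 3

argmax_v P(W = v | obs) = 3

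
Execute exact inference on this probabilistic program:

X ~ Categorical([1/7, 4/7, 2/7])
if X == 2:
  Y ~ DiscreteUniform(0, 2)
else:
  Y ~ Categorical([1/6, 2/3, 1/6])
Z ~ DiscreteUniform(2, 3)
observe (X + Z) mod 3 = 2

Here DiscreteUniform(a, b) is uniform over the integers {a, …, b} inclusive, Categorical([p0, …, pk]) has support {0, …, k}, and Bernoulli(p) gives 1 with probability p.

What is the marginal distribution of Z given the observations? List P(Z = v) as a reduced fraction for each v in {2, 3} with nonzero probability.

P(Z=2) = 1/3, P(Z=3) = 2/3

Enumerate traces; 6 have nonzero weight after conditioning:
  (X=0, Y=0, Z=2) weight 1/84
  (X=0, Y=1, Z=2) weight 1/21
  (X=0, Y=2, Z=2) weight 1/84
  (X=2, Y=0, Z=3) weight 1/21
  (X=2, Y=1, Z=3) weight 1/21
  (X=2, Y=2, Z=3) weight 1/21
Group by Z:
  weight(Z=2) = 1/14
  weight(Z=3) = 1/7
Total weight = 1/14 + 1/7 = 3/14
P(Z=2 | obs) = 1/14 / 3/14 = 1/3
P(Z=3 | obs) = 1/7 / 3/14 = 2/3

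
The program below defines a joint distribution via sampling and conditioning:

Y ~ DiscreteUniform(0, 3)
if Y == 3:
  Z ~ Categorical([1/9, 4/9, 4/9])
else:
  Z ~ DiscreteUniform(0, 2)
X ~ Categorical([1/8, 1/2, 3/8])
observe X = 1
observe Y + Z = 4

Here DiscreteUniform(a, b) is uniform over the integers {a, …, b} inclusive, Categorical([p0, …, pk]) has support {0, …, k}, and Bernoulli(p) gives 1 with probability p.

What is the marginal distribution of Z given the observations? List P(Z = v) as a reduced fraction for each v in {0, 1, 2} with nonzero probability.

Enumerate traces; 2 have nonzero weight after conditioning:
  (Y=2, Z=2, X=1) weight 1/24
  (Y=3, Z=1, X=1) weight 1/18
Group by Z:
  weight(Z=1) = 1/18
  weight(Z=2) = 1/24
Total weight = 1/18 + 1/24 = 7/72
P(Z=1 | obs) = 1/18 / 7/72 = 4/7
P(Z=2 | obs) = 1/24 / 7/72 = 3/7

P(Z=1) = 4/7, P(Z=2) = 3/7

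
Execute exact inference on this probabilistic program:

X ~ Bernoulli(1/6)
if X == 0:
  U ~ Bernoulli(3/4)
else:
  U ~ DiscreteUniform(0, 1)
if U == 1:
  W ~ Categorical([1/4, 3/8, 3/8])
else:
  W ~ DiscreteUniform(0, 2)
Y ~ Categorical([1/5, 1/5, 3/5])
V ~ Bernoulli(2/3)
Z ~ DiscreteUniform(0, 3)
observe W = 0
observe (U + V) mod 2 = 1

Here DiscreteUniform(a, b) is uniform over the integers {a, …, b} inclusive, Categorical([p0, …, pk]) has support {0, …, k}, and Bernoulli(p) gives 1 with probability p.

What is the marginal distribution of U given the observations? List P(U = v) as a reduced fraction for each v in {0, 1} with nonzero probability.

Enumerate traces; 48 have nonzero weight after conditioning:
  (X=0, U=0, W=0, Y=0, V=1, Z=0) weight 1/432
  (X=0, U=0, W=0, Y=0, V=1, Z=1) weight 1/432
  (X=0, U=0, W=0, Y=0, V=1, Z=2) weight 1/432
  (X=0, U=0, W=0, Y=0, V=1, Z=3) weight 1/432
  (X=0, U=0, W=0, Y=1, V=1, Z=0) weight 1/432
  (X=0, U=0, W=0, Y=1, V=1, Z=1) weight 1/432
  (X=0, U=0, W=0, Y=1, V=1, Z=2) weight 1/432
  (X=0, U=0, W=0, Y=1, V=1, Z=3) weight 1/432
  (X=0, U=1, W=0, Y=0, V=0, Z=0) weight 1/384
  … 39 more
Group by U:
  weight(U=0) = 7/108
  weight(U=1) = 17/288
Total weight = 7/108 + 17/288 = 107/864
P(U=0 | obs) = 7/108 / 107/864 = 56/107
P(U=1 | obs) = 17/288 / 107/864 = 51/107

P(U=0) = 56/107, P(U=1) = 51/107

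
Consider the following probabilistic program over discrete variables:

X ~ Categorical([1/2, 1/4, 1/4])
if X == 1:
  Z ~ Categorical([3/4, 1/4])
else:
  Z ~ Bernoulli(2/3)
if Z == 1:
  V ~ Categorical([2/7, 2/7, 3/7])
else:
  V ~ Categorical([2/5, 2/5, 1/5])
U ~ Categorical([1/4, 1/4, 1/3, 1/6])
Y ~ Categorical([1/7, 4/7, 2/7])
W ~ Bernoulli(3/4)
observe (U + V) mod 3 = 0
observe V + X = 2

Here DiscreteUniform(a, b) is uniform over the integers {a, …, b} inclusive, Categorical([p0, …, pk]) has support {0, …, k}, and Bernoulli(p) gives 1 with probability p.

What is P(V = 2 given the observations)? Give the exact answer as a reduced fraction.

P(V = 2 | obs) = 111/274

Enumerate traces; 48 have nonzero weight after conditioning:
  (X=0, Z=0, V=2, U=1, Y=0, W=0) weight 1/3360
  (X=0, Z=0, V=2, U=1, Y=0, W=1) weight 1/1120
  (X=0, Z=0, V=2, U=1, Y=1, W=0) weight 1/840
  (X=0, Z=0, V=2, U=1, Y=1, W=1) weight 1/280
  (X=0, Z=0, V=2, U=1, Y=2, W=0) weight 1/1680
  (X=0, Z=0, V=2, U=1, Y=2, W=1) weight 1/560
  (X=0, Z=1, V=2, U=1, Y=0, W=0) weight 1/784
  (X=0, Z=1, V=2, U=1, Y=0, W=1) weight 3/784
  (X=1, Z=0, V=1, U=2, Y=0, W=0) weight 1/1120
  (X=2, Z=0, V=0, U=0, Y=0, W=0) weight 1/3360
  … 38 more
Group by V:
  weight(V=0) = 17/504
  weight(V=1) = 13/420
  weight(V=2) = 37/840
Total weight = 17/504 + 13/420 + 37/840 = 137/1260
P(V=0 | obs) = 17/504 / 137/1260 = 85/274
P(V=1 | obs) = 13/420 / 137/1260 = 39/137
P(V=2 | obs) = 37/840 / 137/1260 = 111/274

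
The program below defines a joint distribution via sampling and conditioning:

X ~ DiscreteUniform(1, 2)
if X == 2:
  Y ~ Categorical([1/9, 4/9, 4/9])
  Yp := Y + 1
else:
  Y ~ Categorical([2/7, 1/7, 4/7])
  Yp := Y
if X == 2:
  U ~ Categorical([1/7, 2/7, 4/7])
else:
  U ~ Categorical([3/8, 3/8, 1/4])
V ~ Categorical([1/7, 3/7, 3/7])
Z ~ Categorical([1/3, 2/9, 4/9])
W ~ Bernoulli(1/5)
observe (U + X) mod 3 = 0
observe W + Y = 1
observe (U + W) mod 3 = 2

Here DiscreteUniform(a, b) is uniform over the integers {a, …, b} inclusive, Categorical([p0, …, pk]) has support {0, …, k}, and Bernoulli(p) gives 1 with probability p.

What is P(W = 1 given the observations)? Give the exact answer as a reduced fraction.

P(W = 1 | obs) = 2/11

Enumerate traces; 18 have nonzero weight after conditioning:
  (X=1, Y=1, U=2, V=0, Z=0, W=0) weight 1/1470
  (X=1, Y=1, U=2, V=0, Z=1, W=0) weight 1/2205
  (X=1, Y=1, U=2, V=0, Z=2, W=0) weight 2/2205
  (X=1, Y=1, U=2, V=1, Z=0, W=0) weight 1/490
  (X=1, Y=1, U=2, V=1, Z=1, W=0) weight 1/735
  (X=1, Y=1, U=2, V=1, Z=2, W=0) weight 2/735
  (X=1, Y=1, U=2, V=2, Z=0, W=0) weight 1/490
  (X=1, Y=1, U=2, V=2, Z=1, W=0) weight 1/735
  (X=2, Y=0, U=1, V=0, Z=0, W=1) weight 1/6615
  … 9 more
Group by W:
  weight(W=0) = 1/70
  weight(W=1) = 1/315
Total weight = 1/70 + 1/315 = 11/630
P(W=0 | obs) = 1/70 / 11/630 = 9/11
P(W=1 | obs) = 1/315 / 11/630 = 2/11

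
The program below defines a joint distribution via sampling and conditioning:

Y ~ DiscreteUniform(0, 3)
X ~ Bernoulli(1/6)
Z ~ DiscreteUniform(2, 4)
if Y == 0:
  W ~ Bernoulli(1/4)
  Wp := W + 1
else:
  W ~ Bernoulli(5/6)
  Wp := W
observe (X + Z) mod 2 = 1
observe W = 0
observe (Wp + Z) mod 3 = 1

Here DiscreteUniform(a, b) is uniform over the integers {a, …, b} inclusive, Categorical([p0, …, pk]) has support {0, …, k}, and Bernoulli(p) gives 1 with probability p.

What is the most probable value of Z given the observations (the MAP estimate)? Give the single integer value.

argmax_v P(Z = v | obs) = 3

Enumerate traces; 4 have nonzero weight after conditioning:
  (Y=0, X=0, Z=3, W=0) weight 5/96
  (Y=1, X=1, Z=4, W=0) weight 1/432
  (Y=2, X=1, Z=4, W=0) weight 1/432
  (Y=3, X=1, Z=4, W=0) weight 1/432
Group by Z:
  weight(Z=3) = 5/96
  weight(Z=4) = 1/144
Total weight = 5/96 + 1/144 = 17/288
P(Z=3 | obs) = 5/96 / 17/288 = 15/17
P(Z=4 | obs) = 1/144 / 17/288 = 2/17
argmax = 3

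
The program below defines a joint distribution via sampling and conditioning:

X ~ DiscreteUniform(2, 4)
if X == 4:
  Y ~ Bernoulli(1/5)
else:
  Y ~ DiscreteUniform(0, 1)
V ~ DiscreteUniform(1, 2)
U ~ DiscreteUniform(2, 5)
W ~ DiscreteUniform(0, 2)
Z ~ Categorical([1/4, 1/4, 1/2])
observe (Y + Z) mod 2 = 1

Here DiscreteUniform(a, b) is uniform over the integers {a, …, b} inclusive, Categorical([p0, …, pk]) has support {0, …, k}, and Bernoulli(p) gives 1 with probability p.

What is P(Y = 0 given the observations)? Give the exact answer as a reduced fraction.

P(Y = 0 | obs) = 1/3

Enumerate traces; 216 have nonzero weight after conditioning:
  (X=2, Y=0, V=1, U=2, W=0, Z=1) weight 1/576
  (X=2, Y=0, V=1, U=2, W=1, Z=1) weight 1/576
  (X=2, Y=0, V=1, U=2, W=2, Z=1) weight 1/576
  (X=2, Y=0, V=1, U=3, W=0, Z=1) weight 1/576
  (X=2, Y=0, V=1, U=3, W=1, Z=1) weight 1/576
  (X=2, Y=0, V=1, U=3, W=2, Z=1) weight 1/576
  (X=2, Y=0, V=1, U=4, W=0, Z=1) weight 1/576
  (X=2, Y=0, V=1, U=4, W=1, Z=1) weight 1/576
  (X=2, Y=1, V=1, U=2, W=0, Z=0) weight 1/576
  … 207 more
Group by Y:
  weight(Y=0) = 3/20
  weight(Y=1) = 3/10
Total weight = 3/20 + 3/10 = 9/20
P(Y=0 | obs) = 3/20 / 9/20 = 1/3
P(Y=1 | obs) = 3/10 / 9/20 = 2/3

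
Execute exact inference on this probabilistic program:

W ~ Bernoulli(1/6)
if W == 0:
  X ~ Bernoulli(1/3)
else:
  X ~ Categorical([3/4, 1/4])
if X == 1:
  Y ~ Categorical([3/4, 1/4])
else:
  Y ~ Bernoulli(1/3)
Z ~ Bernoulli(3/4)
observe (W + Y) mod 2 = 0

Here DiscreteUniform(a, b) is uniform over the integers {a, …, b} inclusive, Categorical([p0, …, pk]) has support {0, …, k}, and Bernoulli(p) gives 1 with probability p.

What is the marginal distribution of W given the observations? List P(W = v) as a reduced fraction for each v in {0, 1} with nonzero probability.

Enumerate traces; 8 have nonzero weight after conditioning:
  (W=0, X=0, Y=0, Z=0) weight 5/54
  (W=0, X=0, Y=0, Z=1) weight 5/18
  (W=0, X=1, Y=0, Z=0) weight 5/96
  (W=0, X=1, Y=0, Z=1) weight 5/32
  (W=1, X=0, Y=1, Z=0) weight 1/96
  (W=1, X=0, Y=1, Z=1) weight 1/32
  (W=1, X=1, Y=1, Z=0) weight 1/384
  (W=1, X=1, Y=1, Z=1) weight 1/128
Group by W:
  weight(W=0) = 125/216
  weight(W=1) = 5/96
Total weight = 125/216 + 5/96 = 545/864
P(W=0 | obs) = 125/216 / 545/864 = 100/109
P(W=1 | obs) = 5/96 / 545/864 = 9/109

P(W=0) = 100/109, P(W=1) = 9/109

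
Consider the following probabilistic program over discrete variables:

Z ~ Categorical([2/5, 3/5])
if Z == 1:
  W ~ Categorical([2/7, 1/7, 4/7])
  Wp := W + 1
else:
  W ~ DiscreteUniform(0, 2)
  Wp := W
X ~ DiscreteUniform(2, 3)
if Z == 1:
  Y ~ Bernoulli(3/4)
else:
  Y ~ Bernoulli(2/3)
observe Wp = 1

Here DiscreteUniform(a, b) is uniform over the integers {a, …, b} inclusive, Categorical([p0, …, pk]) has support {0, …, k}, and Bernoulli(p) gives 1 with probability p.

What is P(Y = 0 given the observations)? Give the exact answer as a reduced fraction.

P(Y = 0 | obs) = 55/192

Enumerate traces; 8 have nonzero weight after conditioning:
  (Z=0, W=1, X=2, Y=0) weight 1/45
  (Z=0, W=1, X=2, Y=1) weight 2/45
  (Z=0, W=1, X=3, Y=0) weight 1/45
  (Z=0, W=1, X=3, Y=1) weight 2/45
  (Z=1, W=0, X=2, Y=0) weight 3/140
  (Z=1, W=0, X=2, Y=1) weight 9/140
  (Z=1, W=0, X=3, Y=0) weight 3/140
  (Z=1, W=0, X=3, Y=1) weight 9/140
Group by Y:
  weight(Y=0) = 11/126
  weight(Y=1) = 137/630
Total weight = 11/126 + 137/630 = 32/105
P(Y=0 | obs) = 11/126 / 32/105 = 55/192
P(Y=1 | obs) = 137/630 / 32/105 = 137/192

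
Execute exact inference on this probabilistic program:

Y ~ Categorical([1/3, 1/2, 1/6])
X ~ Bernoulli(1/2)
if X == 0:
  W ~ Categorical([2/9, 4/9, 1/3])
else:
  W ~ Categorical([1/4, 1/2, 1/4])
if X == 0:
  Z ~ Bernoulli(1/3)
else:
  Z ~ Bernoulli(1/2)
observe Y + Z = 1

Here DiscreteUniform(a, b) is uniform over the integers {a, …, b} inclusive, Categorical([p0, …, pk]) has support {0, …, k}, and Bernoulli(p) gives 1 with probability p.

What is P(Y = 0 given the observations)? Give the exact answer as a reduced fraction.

Enumerate traces; 12 have nonzero weight after conditioning:
  (Y=0, X=0, W=0, Z=1) weight 1/81
  (Y=0, X=0, W=1, Z=1) weight 2/81
  (Y=0, X=0, W=2, Z=1) weight 1/54
  (Y=0, X=1, W=0, Z=1) weight 1/48
  (Y=0, X=1, W=1, Z=1) weight 1/24
  (Y=0, X=1, W=2, Z=1) weight 1/48
  (Y=1, X=0, W=0, Z=0) weight 1/27
  (Y=1, X=0, W=1, Z=0) weight 2/27
  … 4 more
Group by Y:
  weight(Y=0) = 5/36
  weight(Y=1) = 7/24
Total weight = 5/36 + 7/24 = 31/72
P(Y=0 | obs) = 5/36 / 31/72 = 10/31
P(Y=1 | obs) = 7/24 / 31/72 = 21/31

P(Y = 0 | obs) = 10/31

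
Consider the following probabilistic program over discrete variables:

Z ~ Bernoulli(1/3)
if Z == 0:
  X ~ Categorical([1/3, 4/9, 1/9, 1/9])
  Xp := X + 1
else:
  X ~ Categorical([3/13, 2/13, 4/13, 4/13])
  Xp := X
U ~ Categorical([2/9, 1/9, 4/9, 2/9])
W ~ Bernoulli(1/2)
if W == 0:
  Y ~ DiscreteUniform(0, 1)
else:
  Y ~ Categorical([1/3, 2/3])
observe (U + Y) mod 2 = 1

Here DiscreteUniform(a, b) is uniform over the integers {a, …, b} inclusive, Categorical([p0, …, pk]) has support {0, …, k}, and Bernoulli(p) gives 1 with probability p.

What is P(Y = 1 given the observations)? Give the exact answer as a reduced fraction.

Enumerate traces; 64 have nonzero weight after conditioning:
  (Z=0, X=0, U=0, W=0, Y=1) weight 1/81
  (Z=0, X=0, U=0, W=1, Y=1) weight 4/243
  (Z=0, X=0, U=1, W=0, Y=0) weight 1/162
  (Z=0, X=0, U=1, W=1, Y=0) weight 1/243
  (Z=0, X=0, U=2, W=0, Y=1) weight 2/81
  (Z=0, X=0, U=2, W=1, Y=1) weight 8/243
  (Z=0, X=0, U=3, W=0, Y=0) weight 1/81
  (Z=0, X=0, U=3, W=1, Y=0) weight 2/243
  … 56 more
Group by Y:
  weight(Y=0) = 5/36
  weight(Y=1) = 7/18
Total weight = 5/36 + 7/18 = 19/36
P(Y=0 | obs) = 5/36 / 19/36 = 5/19
P(Y=1 | obs) = 7/18 / 19/36 = 14/19

P(Y = 1 | obs) = 14/19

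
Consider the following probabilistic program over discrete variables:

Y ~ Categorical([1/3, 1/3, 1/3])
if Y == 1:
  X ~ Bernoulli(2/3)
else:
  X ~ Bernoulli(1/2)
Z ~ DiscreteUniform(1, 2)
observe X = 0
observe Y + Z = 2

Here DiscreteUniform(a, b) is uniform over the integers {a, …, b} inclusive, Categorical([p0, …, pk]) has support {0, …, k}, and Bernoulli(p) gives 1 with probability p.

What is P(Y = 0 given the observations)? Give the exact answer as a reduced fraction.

Enumerate traces; 2 have nonzero weight after conditioning:
  (Y=0, X=0, Z=2) weight 1/12
  (Y=1, X=0, Z=1) weight 1/18
Group by Y:
  weight(Y=0) = 1/12
  weight(Y=1) = 1/18
Total weight = 1/12 + 1/18 = 5/36
P(Y=0 | obs) = 1/12 / 5/36 = 3/5
P(Y=1 | obs) = 1/18 / 5/36 = 2/5

P(Y = 0 | obs) = 3/5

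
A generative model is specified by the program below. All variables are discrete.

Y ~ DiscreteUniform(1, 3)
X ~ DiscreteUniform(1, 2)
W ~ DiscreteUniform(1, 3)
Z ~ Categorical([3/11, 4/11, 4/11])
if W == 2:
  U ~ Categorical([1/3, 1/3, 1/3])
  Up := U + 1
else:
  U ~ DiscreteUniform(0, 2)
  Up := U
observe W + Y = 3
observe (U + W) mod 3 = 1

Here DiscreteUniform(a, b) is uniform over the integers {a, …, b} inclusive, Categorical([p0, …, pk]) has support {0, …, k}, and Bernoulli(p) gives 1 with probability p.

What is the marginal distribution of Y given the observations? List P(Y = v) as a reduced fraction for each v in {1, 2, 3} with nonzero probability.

Enumerate traces; 12 have nonzero weight after conditioning:
  (Y=1, X=1, W=2, Z=0, U=2) weight 1/198
  (Y=1, X=1, W=2, Z=1, U=2) weight 2/297
  (Y=1, X=1, W=2, Z=2, U=2) weight 2/297
  (Y=1, X=2, W=2, Z=0, U=2) weight 1/198
  (Y=1, X=2, W=2, Z=1, U=2) weight 2/297
  (Y=1, X=2, W=2, Z=2, U=2) weight 2/297
  (Y=2, X=1, W=1, Z=0, U=0) weight 1/198
  (Y=2, X=1, W=1, Z=1, U=0) weight 2/297
  … 4 more
Group by Y:
  weight(Y=1) = 1/27
  weight(Y=2) = 1/27
Total weight = 1/27 + 1/27 = 2/27
P(Y=1 | obs) = 1/27 / 2/27 = 1/2
P(Y=2 | obs) = 1/27 / 2/27 = 1/2

P(Y=1) = 1/2, P(Y=2) = 1/2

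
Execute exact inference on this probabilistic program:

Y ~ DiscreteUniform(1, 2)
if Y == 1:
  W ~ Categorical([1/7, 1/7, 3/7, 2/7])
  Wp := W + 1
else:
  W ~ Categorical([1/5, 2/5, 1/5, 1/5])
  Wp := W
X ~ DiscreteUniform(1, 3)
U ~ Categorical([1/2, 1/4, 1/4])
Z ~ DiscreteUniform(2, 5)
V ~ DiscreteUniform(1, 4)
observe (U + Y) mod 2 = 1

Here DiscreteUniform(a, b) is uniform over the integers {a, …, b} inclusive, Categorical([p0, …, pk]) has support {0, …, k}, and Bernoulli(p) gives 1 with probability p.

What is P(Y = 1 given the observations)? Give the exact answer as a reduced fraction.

Enumerate traces; 576 have nonzero weight after conditioning:
  (Y=1, W=0, X=1, U=0, Z=2, V=1) weight 1/1344
  (Y=1, W=0, X=1, U=0, Z=2, V=2) weight 1/1344
  (Y=1, W=0, X=1, U=0, Z=2, V=3) weight 1/1344
  (Y=1, W=0, X=1, U=0, Z=2, V=4) weight 1/1344
  (Y=1, W=0, X=1, U=0, Z=3, V=1) weight 1/1344
  (Y=1, W=0, X=1, U=0, Z=3, V=2) weight 1/1344
  (Y=1, W=0, X=1, U=0, Z=3, V=3) weight 1/1344
  (Y=1, W=0, X=1, U=0, Z=3, V=4) weight 1/1344
  (Y=2, W=0, X=1, U=1, Z=2, V=1) weight 1/1920
  … 567 more
Group by Y:
  weight(Y=1) = 3/8
  weight(Y=2) = 1/8
Total weight = 3/8 + 1/8 = 1/2
P(Y=1 | obs) = 3/8 / 1/2 = 3/4
P(Y=2 | obs) = 1/8 / 1/2 = 1/4

P(Y = 1 | obs) = 3/4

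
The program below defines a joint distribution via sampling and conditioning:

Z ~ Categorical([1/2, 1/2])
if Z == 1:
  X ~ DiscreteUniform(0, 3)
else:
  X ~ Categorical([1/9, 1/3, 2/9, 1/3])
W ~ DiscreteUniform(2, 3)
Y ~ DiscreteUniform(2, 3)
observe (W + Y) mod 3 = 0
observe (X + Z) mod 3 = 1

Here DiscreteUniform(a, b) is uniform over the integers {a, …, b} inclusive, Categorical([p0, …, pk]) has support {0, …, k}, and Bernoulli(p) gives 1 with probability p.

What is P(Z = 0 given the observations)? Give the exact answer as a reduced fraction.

P(Z = 0 | obs) = 2/5

Enumerate traces; 3 have nonzero weight after conditioning:
  (Z=0, X=1, W=3, Y=3) weight 1/24
  (Z=1, X=0, W=3, Y=3) weight 1/32
  (Z=1, X=3, W=3, Y=3) weight 1/32
Group by Z:
  weight(Z=0) = 1/24
  weight(Z=1) = 1/16
Total weight = 1/24 + 1/16 = 5/48
P(Z=0 | obs) = 1/24 / 5/48 = 2/5
P(Z=1 | obs) = 1/16 / 5/48 = 3/5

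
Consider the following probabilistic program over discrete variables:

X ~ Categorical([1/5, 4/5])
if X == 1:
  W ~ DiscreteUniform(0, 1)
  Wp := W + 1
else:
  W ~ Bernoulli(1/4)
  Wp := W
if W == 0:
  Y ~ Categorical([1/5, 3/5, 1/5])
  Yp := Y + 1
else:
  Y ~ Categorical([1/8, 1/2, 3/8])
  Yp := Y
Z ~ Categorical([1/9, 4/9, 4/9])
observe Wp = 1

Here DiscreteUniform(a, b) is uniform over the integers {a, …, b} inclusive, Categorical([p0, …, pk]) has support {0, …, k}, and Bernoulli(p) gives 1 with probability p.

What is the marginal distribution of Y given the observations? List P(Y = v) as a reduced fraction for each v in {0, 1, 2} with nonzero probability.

Enumerate traces; 18 have nonzero weight after conditioning:
  (X=0, W=1, Y=0, Z=0) weight 1/1440
  (X=0, W=1, Y=0, Z=1) weight 1/360
  (X=0, W=1, Y=0, Z=2) weight 1/360
  (X=0, W=1, Y=1, Z=0) weight 1/360
  (X=0, W=1, Y=1, Z=1) weight 1/90
  (X=0, W=1, Y=1, Z=2) weight 1/90
  (X=0, W=1, Y=2, Z=0) weight 1/480
  (X=0, W=1, Y=2, Z=1) weight 1/120
  … 10 more
Group by Y:
  weight(Y=0) = 69/800
  weight(Y=1) = 53/200
  weight(Y=2) = 79/800
Total weight = 69/800 + 53/200 + 79/800 = 9/20
P(Y=0 | obs) = 69/800 / 9/20 = 23/120
P(Y=1 | obs) = 53/200 / 9/20 = 53/90
P(Y=2 | obs) = 79/800 / 9/20 = 79/360

P(Y=0) = 23/120, P(Y=1) = 53/90, P(Y=2) = 79/360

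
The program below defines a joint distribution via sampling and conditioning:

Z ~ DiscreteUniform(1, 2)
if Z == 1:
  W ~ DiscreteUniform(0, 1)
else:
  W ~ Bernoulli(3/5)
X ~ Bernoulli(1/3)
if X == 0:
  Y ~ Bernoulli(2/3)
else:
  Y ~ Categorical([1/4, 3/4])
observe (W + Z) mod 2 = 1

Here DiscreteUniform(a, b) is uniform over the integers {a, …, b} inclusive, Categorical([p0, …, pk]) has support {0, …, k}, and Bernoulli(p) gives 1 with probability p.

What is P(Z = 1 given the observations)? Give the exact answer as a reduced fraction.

Enumerate traces; 8 have nonzero weight after conditioning:
  (Z=1, W=0, X=0, Y=0) weight 1/18
  (Z=1, W=0, X=0, Y=1) weight 1/9
  (Z=1, W=0, X=1, Y=0) weight 1/48
  (Z=1, W=0, X=1, Y=1) weight 1/16
  (Z=2, W=1, X=0, Y=0) weight 1/15
  (Z=2, W=1, X=0, Y=1) weight 2/15
  (Z=2, W=1, X=1, Y=0) weight 1/40
  (Z=2, W=1, X=1, Y=1) weight 3/40
Group by Z:
  weight(Z=1) = 1/4
  weight(Z=2) = 3/10
Total weight = 1/4 + 3/10 = 11/20
P(Z=1 | obs) = 1/4 / 11/20 = 5/11
P(Z=2 | obs) = 3/10 / 11/20 = 6/11

P(Z = 1 | obs) = 5/11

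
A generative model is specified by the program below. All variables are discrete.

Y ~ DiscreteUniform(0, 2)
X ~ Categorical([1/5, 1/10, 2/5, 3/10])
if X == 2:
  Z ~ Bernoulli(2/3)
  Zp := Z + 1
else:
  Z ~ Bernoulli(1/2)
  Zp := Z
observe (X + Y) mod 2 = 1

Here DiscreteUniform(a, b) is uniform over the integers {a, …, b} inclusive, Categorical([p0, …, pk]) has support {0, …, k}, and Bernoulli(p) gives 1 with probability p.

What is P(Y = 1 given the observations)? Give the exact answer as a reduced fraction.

P(Y = 1 | obs) = 3/7

Enumerate traces; 12 have nonzero weight after conditioning:
  (Y=0, X=1, Z=0) weight 1/60
  (Y=0, X=1, Z=1) weight 1/60
  (Y=0, X=3, Z=0) weight 1/20
  (Y=0, X=3, Z=1) weight 1/20
  (Y=1, X=0, Z=0) weight 1/30
  (Y=1, X=0, Z=1) weight 1/30
  (Y=1, X=2, Z=0) weight 2/45
  (Y=1, X=2, Z=1) weight 4/45
  (Y=2, X=1, Z=0) weight 1/60
  … 3 more
Group by Y:
  weight(Y=0) = 2/15
  weight(Y=1) = 1/5
  weight(Y=2) = 2/15
Total weight = 2/15 + 1/5 + 2/15 = 7/15
P(Y=0 | obs) = 2/15 / 7/15 = 2/7
P(Y=1 | obs) = 1/5 / 7/15 = 3/7
P(Y=2 | obs) = 2/15 / 7/15 = 2/7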